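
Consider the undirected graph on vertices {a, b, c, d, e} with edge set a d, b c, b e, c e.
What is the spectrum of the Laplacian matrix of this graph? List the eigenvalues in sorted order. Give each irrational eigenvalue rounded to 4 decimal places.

[0, 0, 2, 3, 3]

With the vertex order [a, b, c, d, e], the degrees are [1, 2, 2, 1, 2], giving D = diag(1, 2, 2, 1, 2) and L = D - A. L is symmetric positive semidefinite, so every eigenvalue is real and nonnegative. The 2 zero eigenvalues correspond to the 2 connected components. The eigenvalues sum to 8, which equals trace(L) = 2|E|. There are 2 zeros in the spectrum, matching the 2 components.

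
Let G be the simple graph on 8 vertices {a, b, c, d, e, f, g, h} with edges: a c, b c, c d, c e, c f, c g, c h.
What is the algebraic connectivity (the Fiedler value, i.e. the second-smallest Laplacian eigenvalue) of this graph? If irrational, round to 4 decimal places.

Each diagonal entry of L is the vertex degree and each off-diagonal entry is -1 where an edge is present, 0 otherwise; in the order [a, b, c, d, e, f, g, h] the diagonal is [1, 1, 7, 1, 1, 1, 1, 1]. The smallest Laplacian eigenvalue is always 0. The next one, lambda_2 = 1, measures how hard the graph is to disconnect: larger values mean better connectivity.

1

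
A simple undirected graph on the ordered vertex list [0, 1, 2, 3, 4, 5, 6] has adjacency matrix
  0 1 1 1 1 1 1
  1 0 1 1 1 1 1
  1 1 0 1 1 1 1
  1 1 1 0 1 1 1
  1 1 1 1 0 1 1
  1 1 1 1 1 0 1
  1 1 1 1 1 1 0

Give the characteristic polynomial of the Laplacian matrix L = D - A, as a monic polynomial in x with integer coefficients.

x^7 - 42x^6 + 735x^5 - 6860x^4 + 36015x^3 - 100842x^2 + 117649x

Each diagonal entry of L is the vertex degree and each off-diagonal entry is -1 where an edge is present, 0 otherwise; in the order [0, 1, 2, 3, 4, 5, 6] the diagonal is [6, 6, 6, 6, 6, 6, 6]. The eigenvalues of L are [0, 7, 7, 7, 7, 7, 7]; the characteristic polynomial is the product of (x - lambda_i), which multiplies out to x^7 - 42x^6 + 735x^5 - 6860x^4 + 36015x^3 - 100842x^2 + 117649x. The coefficient of x^6 equals -trace(L) = -42, matching the sum of degrees. There is one zero in the spectrum, matching the 1 component.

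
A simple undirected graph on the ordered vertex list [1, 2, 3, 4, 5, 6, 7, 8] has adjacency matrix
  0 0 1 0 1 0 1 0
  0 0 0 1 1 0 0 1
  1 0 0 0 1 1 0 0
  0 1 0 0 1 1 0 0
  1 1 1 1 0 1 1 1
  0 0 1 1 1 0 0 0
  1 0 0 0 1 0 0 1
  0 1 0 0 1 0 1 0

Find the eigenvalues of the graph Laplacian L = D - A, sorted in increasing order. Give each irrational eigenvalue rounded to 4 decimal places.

Reading degrees in the order [1, 2, 3, 4, 5, 6, 7, 8] gives [3, 3, 3, 3, 7, 3, 3, 3]; set D = diag(3, 3, 3, 3, 7, 3, 3, 3) and form L = D - A. L is symmetric positive semidefinite, so every eigenvalue is real and nonnegative. The single zero eigenvalue shows the graph is connected.

[0, 1.7530, 1.7530, 3.4450, 3.4450, 4.8019, 4.8019, 8]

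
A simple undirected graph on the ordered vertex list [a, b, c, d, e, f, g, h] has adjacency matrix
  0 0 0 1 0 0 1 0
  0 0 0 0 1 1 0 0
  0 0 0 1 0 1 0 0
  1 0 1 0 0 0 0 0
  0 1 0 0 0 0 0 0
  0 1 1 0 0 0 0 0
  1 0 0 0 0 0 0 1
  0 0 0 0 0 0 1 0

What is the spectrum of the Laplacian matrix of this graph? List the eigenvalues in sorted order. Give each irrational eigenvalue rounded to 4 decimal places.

[0, 0.1522, 0.5858, 1.2346, 2, 2.7654, 3.4142, 3.8478]

With the vertex order [a, b, c, d, e, f, g, h], the degrees are [2, 2, 2, 2, 1, 2, 2, 1], giving D = diag(2, 2, 2, 2, 1, 2, 2, 1) and L = D - A. L is symmetric positive semidefinite, so every eigenvalue is real and nonnegative. The largest eigenvalue, 3.8478, is at most the vertex count 8. By the matrix-tree theorem the graph has (1/8) * product of the nonzero eigenvalues = 1 spanning tree.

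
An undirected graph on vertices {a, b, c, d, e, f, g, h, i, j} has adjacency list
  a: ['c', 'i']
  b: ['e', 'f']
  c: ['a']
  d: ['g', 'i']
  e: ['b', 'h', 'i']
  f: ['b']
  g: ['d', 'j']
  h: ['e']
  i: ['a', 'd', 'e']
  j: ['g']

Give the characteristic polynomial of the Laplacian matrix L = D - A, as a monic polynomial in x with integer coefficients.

x^10 - 18x^9 + 134x^8 - 536x^7 + 1252x^6 - 1738x^5 + 1399x^4 - 612x^3 + 129x^2 - 10x

With the vertex order [a, b, c, d, e, f, g, h, i, j], the degrees are [2, 2, 1, 2, 3, 1, 2, 1, 3, 1], giving D = diag(2, 2, 1, 2, 3, 1, 2, 1, 3, 1) and L = D - A. Computing det(xI - L) by cofactor expansion (or equivalently via sum-over-permutations) gives x^10 - 18x^9 + 134x^8 - 536x^7 + 1252x^6 - 1738x^5 + 1399x^4 - 612x^3 + 129x^2 - 10x. Since p(0) = det(-L) = 0, x divides p(x). The eigenvalues sum to 18, which equals trace(L) = 2|E|.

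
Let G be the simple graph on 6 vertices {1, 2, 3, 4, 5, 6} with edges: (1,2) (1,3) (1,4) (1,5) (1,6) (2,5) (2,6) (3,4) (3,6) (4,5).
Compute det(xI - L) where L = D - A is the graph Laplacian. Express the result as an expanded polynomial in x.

Each diagonal entry of L is the vertex degree and each off-diagonal entry is -1 where an edge is present, 0 otherwise; in the order [1, 2, 3, 4, 5, 6] the diagonal is [5, 3, 3, 3, 3, 3]. L has integer entries, so p(x) = det(xI - L) has integer coefficients. Expanding the determinant yields x^6 - 20x^5 + 155x^4 - 580x^3 + 1045x^2 - 726x. Since p(0) = det(-L) = 0, x divides p(x). The eigenvalues sum to 20, which equals trace(L) = 2|E|. By the matrix-tree theorem the graph has (1/6) * product of the nonzero eigenvalues = 121 spanning trees.

x^6 - 20x^5 + 155x^4 - 580x^3 + 1045x^2 - 726x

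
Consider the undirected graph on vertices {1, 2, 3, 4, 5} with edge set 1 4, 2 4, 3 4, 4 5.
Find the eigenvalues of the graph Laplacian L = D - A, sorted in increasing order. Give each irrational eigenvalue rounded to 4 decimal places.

[0, 1, 1, 1, 5]

Reading degrees in the order [1, 2, 3, 4, 5] gives [1, 1, 1, 4, 1]; set D = diag(1, 1, 1, 4, 1) and form L = D - A. Since every row of L sums to 0, the all-ones vector is in the kernel and 0 is an eigenvalue. There is one zero in the spectrum, matching the 1 component.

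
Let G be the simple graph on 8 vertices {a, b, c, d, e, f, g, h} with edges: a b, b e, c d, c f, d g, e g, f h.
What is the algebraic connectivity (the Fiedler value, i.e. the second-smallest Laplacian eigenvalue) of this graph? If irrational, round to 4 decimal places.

0.1522

Reading degrees in the order [a, b, c, d, e, f, g, h] gives [1, 2, 2, 2, 2, 2, 2, 1]; set D = diag(1, 2, 2, 2, 2, 2, 2, 1) and form L = D - A. The smallest Laplacian eigenvalue is always 0. The next one, lambda_2 = 0.1522, measures how hard the graph is to disconnect: larger values mean better connectivity. By the matrix-tree theorem the graph has (1/8) * product of the nonzero eigenvalues = 1 spanning tree.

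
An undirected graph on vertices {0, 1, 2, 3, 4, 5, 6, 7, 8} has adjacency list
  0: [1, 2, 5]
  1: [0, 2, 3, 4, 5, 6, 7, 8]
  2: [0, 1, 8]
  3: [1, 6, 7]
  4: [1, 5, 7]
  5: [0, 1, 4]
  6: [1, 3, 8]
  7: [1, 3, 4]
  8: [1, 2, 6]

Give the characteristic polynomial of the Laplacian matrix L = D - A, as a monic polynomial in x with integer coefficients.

x^9 - 32x^8 + 428x^7 - 3136x^6 + 13786x^5 - 37232x^4 + 60276x^3 - 53424x^2 + 19845x

With the vertex order [0, 1, 2, 3, 4, 5, 6, 7, 8], the degrees are [3, 8, 3, 3, 3, 3, 3, 3, 3], giving D = diag(3, 8, 3, 3, 3, 3, 3, 3, 3) and L = D - A. L has integer entries, so p(x) = det(xI - L) has integer coefficients. Expanding the determinant yields x^9 - 32x^8 + 428x^7 - 3136x^6 + 13786x^5 - 37232x^4 + 60276x^3 - 53424x^2 + 19845x. The constant term is 0 because L is singular (the all-ones vector lies in its kernel).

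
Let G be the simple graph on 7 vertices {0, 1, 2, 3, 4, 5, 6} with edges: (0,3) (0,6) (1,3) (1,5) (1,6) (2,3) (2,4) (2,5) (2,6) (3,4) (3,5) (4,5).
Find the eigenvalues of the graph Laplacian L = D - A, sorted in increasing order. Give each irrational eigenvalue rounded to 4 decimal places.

[0, 1.6239, 2.5858, 3.4048, 4.5952, 5.4142, 6.3761]

Each diagonal entry of L is the vertex degree and each off-diagonal entry is -1 where an edge is present, 0 otherwise; in the order [0, 1, 2, 3, 4, 5, 6] the diagonal is [2, 3, 4, 5, 3, 4, 3]. Diagonalising L (or applying a numerical eigensolver to the 7x7 matrix) gives the spectrum above. The single zero eigenvalue shows the graph is connected. There is one zero in the spectrum, matching the 1 component. By the matrix-tree theorem the graph has (1/7) * product of the nonzero eigenvalues = 324 spanning trees.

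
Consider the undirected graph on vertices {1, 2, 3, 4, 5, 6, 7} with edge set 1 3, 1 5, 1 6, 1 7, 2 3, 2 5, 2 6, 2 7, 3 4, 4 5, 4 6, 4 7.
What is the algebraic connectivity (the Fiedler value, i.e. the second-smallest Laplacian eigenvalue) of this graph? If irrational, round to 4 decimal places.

With the vertex order [1, 2, 3, 4, 5, 6, 7], the degrees are [4, 4, 3, 4, 3, 3, 3], giving D = diag(4, 4, 3, 4, 3, 3, 3) and L = D - A. Computing the eigenvalues of L and sorting gives [0, 3, 3, 3, 4, 4, 7]. The Fiedler value lambda_2 = 3 is strictly positive, so the graph is connected.

3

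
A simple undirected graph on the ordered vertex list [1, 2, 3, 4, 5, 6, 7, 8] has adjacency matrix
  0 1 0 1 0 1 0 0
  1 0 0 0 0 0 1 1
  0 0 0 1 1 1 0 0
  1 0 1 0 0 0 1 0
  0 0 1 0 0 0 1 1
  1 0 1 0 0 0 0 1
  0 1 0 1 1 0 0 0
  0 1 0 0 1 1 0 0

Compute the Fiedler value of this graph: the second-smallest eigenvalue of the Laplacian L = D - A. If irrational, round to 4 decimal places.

With the vertex order [1, 2, 3, 4, 5, 6, 7, 8], the degrees are [3, 3, 3, 3, 3, 3, 3, 3], giving D = diag(3, 3, 3, 3, 3, 3, 3, 3) and L = D - A. The smallest Laplacian eigenvalue is always 0. The next one, lambda_2 = 2, measures how hard the graph is to disconnect: larger values mean better connectivity. The eigenvalues sum to 24, which equals trace(L) = 2|E|.

2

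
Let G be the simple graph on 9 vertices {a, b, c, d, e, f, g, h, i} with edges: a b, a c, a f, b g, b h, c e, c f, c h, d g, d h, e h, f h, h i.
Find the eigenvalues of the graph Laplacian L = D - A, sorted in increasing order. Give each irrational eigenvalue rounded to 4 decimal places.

[0, 0.8683, 1, 1.8060, 2.4633, 3.4473, 4.1602, 4.9799, 7.2751]

Each diagonal entry of L is the vertex degree and each off-diagonal entry is -1 where an edge is present, 0 otherwise; in the order [a, b, c, d, e, f, g, h, i] the diagonal is [3, 3, 4, 2, 2, 3, 2, 6, 1]. Since every row of L sums to 0, the all-ones vector is in the kernel and 0 is an eigenvalue. The single zero eigenvalue shows the graph is connected. There is one zero in the spectrum, matching the 1 component.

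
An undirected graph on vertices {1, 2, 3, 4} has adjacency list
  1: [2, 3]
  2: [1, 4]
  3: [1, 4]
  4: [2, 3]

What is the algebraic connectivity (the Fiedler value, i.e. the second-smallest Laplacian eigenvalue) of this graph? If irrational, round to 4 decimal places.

Each diagonal entry of L is the vertex degree and each off-diagonal entry is -1 where an edge is present, 0 otherwise; in the order [1, 2, 3, 4] the diagonal is [2, 2, 2, 2]. Computing the eigenvalues of L and sorting gives [0, 2, 2, 4]. The Fiedler value lambda_2 = 2 is strictly positive, so the graph is connected.

2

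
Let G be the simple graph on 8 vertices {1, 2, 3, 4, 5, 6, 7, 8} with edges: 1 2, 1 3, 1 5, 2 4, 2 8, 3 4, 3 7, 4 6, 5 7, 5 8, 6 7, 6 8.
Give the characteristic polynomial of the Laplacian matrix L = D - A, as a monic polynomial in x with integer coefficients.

x^8 - 24x^7 + 240x^6 - 1296x^5 + 4080x^4 - 7488x^3 + 7424x^2 - 3072x

Reading degrees in the order [1, 2, 3, 4, 5, 6, 7, 8] gives [3, 3, 3, 3, 3, 3, 3, 3]; set D = diag(3, 3, 3, 3, 3, 3, 3, 3) and form L = D - A. The eigenvalues of L are [0, 2, 2, 2, 4, 4, 4, 6]; the characteristic polynomial is the product of (x - lambda_i), which multiplies out to x^8 - 24x^7 + 240x^6 - 1296x^5 + 4080x^4 - 7488x^3 + 7424x^2 - 3072x. Since p(0) = det(-L) = 0, x divides p(x). The largest eigenvalue, 6, is at most the vertex count 8. By the matrix-tree theorem the graph has (1/8) * product of the nonzero eigenvalues = 384 spanning trees.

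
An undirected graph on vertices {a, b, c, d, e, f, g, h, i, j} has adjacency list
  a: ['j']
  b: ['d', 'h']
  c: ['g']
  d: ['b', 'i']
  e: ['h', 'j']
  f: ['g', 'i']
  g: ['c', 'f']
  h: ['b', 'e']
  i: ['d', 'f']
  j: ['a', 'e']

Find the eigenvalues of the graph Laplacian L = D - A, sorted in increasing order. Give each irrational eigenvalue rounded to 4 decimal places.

[0, 0.0979, 0.3820, 0.8244, 1.3820, 2, 2.6180, 3.1756, 3.6180, 3.9021]

Each diagonal entry of L is the vertex degree and each off-diagonal entry is -1 where an edge is present, 0 otherwise; in the order [a, b, c, d, e, f, g, h, i, j] the diagonal is [1, 2, 1, 2, 2, 2, 2, 2, 2, 2]. Since every row of L sums to 0, the all-ones vector is in the kernel and 0 is an eigenvalue. The single zero eigenvalue shows the graph is connected. The eigenvalues sum to 18, which equals trace(L) = 2|E|.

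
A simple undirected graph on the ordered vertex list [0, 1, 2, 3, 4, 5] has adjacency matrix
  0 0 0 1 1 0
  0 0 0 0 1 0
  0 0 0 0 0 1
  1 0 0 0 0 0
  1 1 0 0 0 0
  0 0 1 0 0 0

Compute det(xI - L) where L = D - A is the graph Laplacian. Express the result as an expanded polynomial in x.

Reading degrees in the order [0, 1, 2, 3, 4, 5] gives [2, 1, 1, 1, 2, 1]; set D = diag(2, 1, 1, 1, 2, 1) and form L = D - A. L has integer entries, so p(x) = det(xI - L) has integer coefficients. Expanding the determinant yields x^6 - 8x^5 + 22x^4 - 24x^3 + 8x^2. The coefficient of x^5 equals -trace(L) = -8, matching the sum of degrees. The largest eigenvalue, 3.4142, is at most the vertex count 6.

x^6 - 8x^5 + 22x^4 - 24x^3 + 8x^2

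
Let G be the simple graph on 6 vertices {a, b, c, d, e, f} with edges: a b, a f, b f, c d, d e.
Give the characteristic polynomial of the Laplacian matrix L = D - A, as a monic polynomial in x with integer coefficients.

x^6 - 10x^5 + 36x^4 - 54x^3 + 27x^2

Reading degrees in the order [a, b, c, d, e, f] gives [2, 2, 1, 2, 1, 2]; set D = diag(2, 2, 1, 2, 1, 2) and form L = D - A. Computing det(xI - L) by cofactor expansion (or equivalently via sum-over-permutations) gives x^6 - 10x^5 + 36x^4 - 54x^3 + 27x^2. The coefficient of x^5 equals -trace(L) = -10, matching the sum of degrees. The eigenvalues sum to 10, which equals trace(L) = 2|E|. The largest eigenvalue, 3, is at most the vertex count 6.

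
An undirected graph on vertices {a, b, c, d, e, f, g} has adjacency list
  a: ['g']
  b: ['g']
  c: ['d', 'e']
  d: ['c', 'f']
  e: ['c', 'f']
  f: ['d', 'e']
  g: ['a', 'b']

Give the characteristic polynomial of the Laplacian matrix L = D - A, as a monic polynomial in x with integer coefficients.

x^7 - 12x^6 + 55x^5 - 120x^4 + 124x^3 - 48x^2

With the vertex order [a, b, c, d, e, f, g], the degrees are [1, 1, 2, 2, 2, 2, 2], giving D = diag(1, 1, 2, 2, 2, 2, 2) and L = D - A. L has integer entries, so p(x) = det(xI - L) has integer coefficients. Expanding the determinant yields x^7 - 12x^6 + 55x^5 - 120x^4 + 124x^3 - 48x^2. The coefficient of x^6 equals -trace(L) = -12, matching the sum of degrees. The largest eigenvalue, 4, is at most the vertex count 7. There are 2 zeros in the spectrum, matching the 2 components.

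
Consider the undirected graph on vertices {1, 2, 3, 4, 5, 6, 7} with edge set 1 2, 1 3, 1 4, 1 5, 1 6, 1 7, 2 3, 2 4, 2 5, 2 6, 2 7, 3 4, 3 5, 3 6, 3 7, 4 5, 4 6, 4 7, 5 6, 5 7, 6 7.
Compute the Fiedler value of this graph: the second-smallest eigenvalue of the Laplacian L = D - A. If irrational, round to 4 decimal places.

7

Each diagonal entry of L is the vertex degree and each off-diagonal entry is -1 where an edge is present, 0 otherwise; in the order [1, 2, 3, 4, 5, 6, 7] the diagonal is [6, 6, 6, 6, 6, 6, 6]. Computing the eigenvalues of L and sorting gives [0, 7, 7, 7, 7, 7, 7]. The Fiedler value lambda_2 = 7 is strictly positive, so the graph is connected. The largest eigenvalue, 7, is at most the vertex count 7.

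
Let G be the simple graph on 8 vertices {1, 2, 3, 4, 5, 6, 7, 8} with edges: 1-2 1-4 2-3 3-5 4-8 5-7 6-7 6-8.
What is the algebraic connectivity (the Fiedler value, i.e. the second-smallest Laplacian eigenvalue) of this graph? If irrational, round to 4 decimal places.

With the vertex order [1, 2, 3, 4, 5, 6, 7, 8], the degrees are [2, 2, 2, 2, 2, 2, 2, 2], giving D = diag(2, 2, 2, 2, 2, 2, 2, 2) and L = D - A. The sorted Laplacian eigenvalues are [0, 0.5858, 0.5858, 2, 2, 3.4142, 3.4142, 4]; the algebraic connectivity is the second entry, 0.5858. There is one zero in the spectrum, matching the 1 component.

0.5858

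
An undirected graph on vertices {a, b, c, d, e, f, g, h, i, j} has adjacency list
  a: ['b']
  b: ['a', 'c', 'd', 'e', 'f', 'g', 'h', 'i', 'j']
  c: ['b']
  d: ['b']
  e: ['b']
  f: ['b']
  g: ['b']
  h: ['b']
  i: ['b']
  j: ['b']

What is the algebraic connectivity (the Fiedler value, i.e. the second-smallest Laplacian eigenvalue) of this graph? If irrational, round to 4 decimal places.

1

Reading degrees in the order [a, b, c, d, e, f, g, h, i, j] gives [1, 9, 1, 1, 1, 1, 1, 1, 1, 1]; set D = diag(1, 9, 1, 1, 1, 1, 1, 1, 1, 1) and form L = D - A. Computing the eigenvalues of L and sorting gives [0, 1, 1, 1, 1, 1, 1, 1, 1, 10]. The Fiedler value lambda_2 = 1 is strictly positive, so the graph is connected. By the matrix-tree theorem the graph has (1/10) * product of the nonzero eigenvalues = 1 spanning tree. The largest eigenvalue, 10, is at most the vertex count 10.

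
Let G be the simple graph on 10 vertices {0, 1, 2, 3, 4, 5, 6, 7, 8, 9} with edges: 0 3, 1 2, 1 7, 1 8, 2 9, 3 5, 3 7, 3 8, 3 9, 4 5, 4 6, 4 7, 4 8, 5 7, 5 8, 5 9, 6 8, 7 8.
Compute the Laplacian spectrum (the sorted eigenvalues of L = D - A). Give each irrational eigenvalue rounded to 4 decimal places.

[0, 0.8397, 1.1659, 2.3030, 2.5418, 4.0722, 5.1119, 6.2233, 6.4813, 7.2608]

Reading degrees in the order [0, 1, 2, 3, 4, 5, 6, 7, 8, 9] gives [1, 3, 2, 5, 4, 5, 2, 5, 6, 3]; set D = diag(1, 3, 2, 5, 4, 5, 2, 5, 6, 3) and form L = D - A. Since every row of L sums to 0, the all-ones vector is in the kernel and 0 is an eigenvalue. The eigenvalues sum to 36, which equals trace(L) = 2|E|.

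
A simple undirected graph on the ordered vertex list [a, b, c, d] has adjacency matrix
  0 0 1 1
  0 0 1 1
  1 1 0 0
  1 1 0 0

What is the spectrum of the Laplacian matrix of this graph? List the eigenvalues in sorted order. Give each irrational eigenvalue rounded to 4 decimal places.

With the vertex order [a, b, c, d], the degrees are [2, 2, 2, 2], giving D = diag(2, 2, 2, 2) and L = D - A. Since every row of L sums to 0, the all-ones vector is in the kernel and 0 is an eigenvalue. The largest eigenvalue, 4, is at most the vertex count 4. The eigenvalues sum to 8, which equals trace(L) = 2|E|.

[0, 2, 2, 4]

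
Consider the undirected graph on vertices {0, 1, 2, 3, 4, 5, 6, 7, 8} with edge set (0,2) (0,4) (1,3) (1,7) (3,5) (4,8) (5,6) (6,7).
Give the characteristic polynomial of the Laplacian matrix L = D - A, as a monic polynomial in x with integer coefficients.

x^9 - 16x^8 + 105x^7 - 364x^6 + 715x^5 - 790x^4 + 450x^3 - 100x^2

With the vertex order [0, 1, 2, 3, 4, 5, 6, 7, 8], the degrees are [2, 2, 1, 2, 2, 2, 2, 2, 1], giving D = diag(2, 2, 1, 2, 2, 2, 2, 2, 1) and L = D - A. Computing det(xI - L) by cofactor expansion (or equivalently via sum-over-permutations) gives x^9 - 16x^8 + 105x^7 - 364x^6 + 715x^5 - 790x^4 + 450x^3 - 100x^2. The coefficient of x^8 equals -trace(L) = -16, matching the sum of degrees. The eigenvalues sum to 16, which equals trace(L) = 2|E|.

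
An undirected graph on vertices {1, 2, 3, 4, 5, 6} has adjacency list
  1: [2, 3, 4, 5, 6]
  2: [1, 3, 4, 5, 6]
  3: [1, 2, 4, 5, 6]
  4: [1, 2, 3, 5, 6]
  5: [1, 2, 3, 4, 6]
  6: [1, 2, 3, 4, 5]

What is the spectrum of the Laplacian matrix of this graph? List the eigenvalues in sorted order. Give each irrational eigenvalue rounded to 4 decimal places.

[0, 6, 6, 6, 6, 6]

Each diagonal entry of L is the vertex degree and each off-diagonal entry is -1 where an edge is present, 0 otherwise; in the order [1, 2, 3, 4, 5, 6] the diagonal is [5, 5, 5, 5, 5, 5]. The multiplicity of 0 as a Laplacian eigenvalue equals the number of connected components.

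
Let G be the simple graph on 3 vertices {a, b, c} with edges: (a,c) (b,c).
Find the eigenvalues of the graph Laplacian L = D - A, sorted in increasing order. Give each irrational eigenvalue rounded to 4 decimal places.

[0, 1, 3]

Each diagonal entry of L is the vertex degree and each off-diagonal entry is -1 where an edge is present, 0 otherwise; in the order [a, b, c] the diagonal is [1, 1, 2]. Since every row of L sums to 0, the all-ones vector is in the kernel and 0 is an eigenvalue. By the matrix-tree theorem the graph has (1/3) * product of the nonzero eigenvalues = 1 spanning tree.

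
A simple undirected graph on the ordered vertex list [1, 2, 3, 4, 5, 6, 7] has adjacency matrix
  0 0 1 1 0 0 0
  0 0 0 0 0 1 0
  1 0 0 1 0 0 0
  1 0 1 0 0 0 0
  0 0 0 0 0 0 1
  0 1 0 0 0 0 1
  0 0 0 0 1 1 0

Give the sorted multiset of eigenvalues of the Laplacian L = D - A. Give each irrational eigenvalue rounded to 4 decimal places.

With the vertex order [1, 2, 3, 4, 5, 6, 7], the degrees are [2, 1, 2, 2, 1, 2, 2], giving D = diag(2, 1, 2, 2, 1, 2, 2) and L = D - A. L is symmetric positive semidefinite, so every eigenvalue is real and nonnegative. The 2 zero eigenvalues correspond to the 2 connected components. There are 2 zeros in the spectrum, matching the 2 components.

[0, 0, 0.5858, 2, 3, 3, 3.4142]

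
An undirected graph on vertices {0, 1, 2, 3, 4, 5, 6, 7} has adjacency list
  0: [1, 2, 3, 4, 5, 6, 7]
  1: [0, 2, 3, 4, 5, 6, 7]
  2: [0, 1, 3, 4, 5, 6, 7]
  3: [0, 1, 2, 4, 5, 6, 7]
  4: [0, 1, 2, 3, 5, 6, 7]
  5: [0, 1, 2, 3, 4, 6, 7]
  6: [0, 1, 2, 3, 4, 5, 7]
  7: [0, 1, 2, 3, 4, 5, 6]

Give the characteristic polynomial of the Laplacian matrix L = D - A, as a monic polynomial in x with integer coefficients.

Reading degrees in the order [0, 1, 2, 3, 4, 5, 6, 7] gives [7, 7, 7, 7, 7, 7, 7, 7]; set D = diag(7, 7, 7, 7, 7, 7, 7, 7) and form L = D - A. The eigenvalues of L are [0, 8, 8, 8, 8, 8, 8, 8]; the characteristic polynomial is the product of (x - lambda_i), which multiplies out to x^8 - 56x^7 + 1344x^6 - 17920x^5 + 143360x^4 - 688128x^3 + 1835008x^2 - 2097152x. The constant term is 0 because L is singular (the all-ones vector lies in its kernel). By the matrix-tree theorem the graph has (1/8) * product of the nonzero eigenvalues = 262144 spanning trees.

x^8 - 56x^7 + 1344x^6 - 17920x^5 + 143360x^4 - 688128x^3 + 1835008x^2 - 2097152x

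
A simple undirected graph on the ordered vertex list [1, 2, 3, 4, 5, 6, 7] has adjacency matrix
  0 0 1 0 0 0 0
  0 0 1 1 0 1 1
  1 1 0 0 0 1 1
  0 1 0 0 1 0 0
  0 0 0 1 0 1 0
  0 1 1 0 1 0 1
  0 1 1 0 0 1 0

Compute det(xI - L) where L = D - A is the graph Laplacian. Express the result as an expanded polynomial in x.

x^7 - 20x^6 + 157x^5 - 610x^4 + 1214x^3 - 1148x^2 + 392x

With the vertex order [1, 2, 3, 4, 5, 6, 7], the degrees are [1, 4, 4, 2, 2, 4, 3], giving D = diag(1, 4, 4, 2, 2, 4, 3) and L = D - A. L has integer entries, so p(x) = det(xI - L) has integer coefficients. Expanding the determinant yields x^7 - 20x^6 + 157x^5 - 610x^4 + 1214x^3 - 1148x^2 + 392x. The constant term is 0 because L is singular (the all-ones vector lies in its kernel). The largest eigenvalue, 5.4142, is at most the vertex count 7.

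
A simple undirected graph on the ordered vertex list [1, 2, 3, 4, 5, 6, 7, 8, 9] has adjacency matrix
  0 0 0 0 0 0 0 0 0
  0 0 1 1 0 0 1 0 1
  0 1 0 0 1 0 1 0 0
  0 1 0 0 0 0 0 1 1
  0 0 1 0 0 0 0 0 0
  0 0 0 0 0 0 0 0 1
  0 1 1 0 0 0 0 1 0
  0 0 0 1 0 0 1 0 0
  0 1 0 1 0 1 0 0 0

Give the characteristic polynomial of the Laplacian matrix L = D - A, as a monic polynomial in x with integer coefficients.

x^9 - 20x^8 + 161x^7 - 668x^6 + 1519x^5 - 1856x^4 + 1099x^3 - 240x^2

Each diagonal entry of L is the vertex degree and each off-diagonal entry is -1 where an edge is present, 0 otherwise; in the order [1, 2, 3, 4, 5, 6, 7, 8, 9] the diagonal is [0, 4, 3, 3, 1, 1, 3, 2, 3]. Computing det(xI - L) by cofactor expansion (or equivalently via sum-over-permutations) gives x^9 - 20x^8 + 161x^7 - 668x^6 + 1519x^5 - 1856x^4 + 1099x^3 - 240x^2. The constant term is 0 because L is singular (the all-ones vector lies in its kernel). The eigenvalues sum to 20, which equals trace(L) = 2|E|. The largest eigenvalue, 5.3686, is at most the vertex count 9.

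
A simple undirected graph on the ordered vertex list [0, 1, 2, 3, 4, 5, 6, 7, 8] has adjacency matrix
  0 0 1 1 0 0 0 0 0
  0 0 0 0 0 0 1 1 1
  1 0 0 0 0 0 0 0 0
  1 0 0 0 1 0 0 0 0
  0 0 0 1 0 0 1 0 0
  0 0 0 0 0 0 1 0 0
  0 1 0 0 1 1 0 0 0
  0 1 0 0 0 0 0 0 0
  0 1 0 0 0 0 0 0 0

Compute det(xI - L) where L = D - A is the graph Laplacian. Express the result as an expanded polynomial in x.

With the vertex order [0, 1, 2, 3, 4, 5, 6, 7, 8], the degrees are [2, 3, 1, 2, 2, 1, 3, 1, 1], giving D = diag(2, 3, 1, 2, 2, 1, 3, 1, 1) and L = D - A. L has integer entries, so p(x) = det(xI - L) has integer coefficients. Expanding the determinant yields x^9 - 16x^8 + 103x^7 - 344x^6 + 642x^5 - 674x^4 + 381x^3 - 102x^2 + 9x. The coefficient of x^8 equals -trace(L) = -16, matching the sum of degrees. There is one zero in the spectrum, matching the 1 component. The eigenvalues sum to 16, which equals trace(L) = 2|E|.

x^9 - 16x^8 + 103x^7 - 344x^6 + 642x^5 - 674x^4 + 381x^3 - 102x^2 + 9x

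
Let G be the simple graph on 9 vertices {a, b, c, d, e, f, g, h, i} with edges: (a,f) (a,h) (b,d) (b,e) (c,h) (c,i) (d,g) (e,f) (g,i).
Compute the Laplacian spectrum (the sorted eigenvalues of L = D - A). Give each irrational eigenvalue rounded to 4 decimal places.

Reading degrees in the order [a, b, c, d, e, f, g, h, i] gives [2, 2, 2, 2, 2, 2, 2, 2, 2]; set D = diag(2, 2, 2, 2, 2, 2, 2, 2, 2) and form L = D - A. Diagonalising L (or applying a numerical eigensolver to the 9x9 matrix) gives the spectrum above. The single zero eigenvalue shows the graph is connected. The eigenvalues sum to 18, which equals trace(L) = 2|E|.

[0, 0.4679, 0.4679, 1.6527, 1.6527, 3, 3, 3.8794, 3.8794]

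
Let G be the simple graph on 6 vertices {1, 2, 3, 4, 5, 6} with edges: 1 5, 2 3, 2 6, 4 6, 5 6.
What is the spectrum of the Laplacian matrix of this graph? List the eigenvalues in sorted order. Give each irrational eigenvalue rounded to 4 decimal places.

With the vertex order [1, 2, 3, 4, 5, 6], the degrees are [1, 2, 1, 1, 2, 3], giving D = diag(1, 2, 1, 1, 2, 3) and L = D - A. L is symmetric positive semidefinite, so every eigenvalue is real and nonnegative. The largest eigenvalue, 4.3028, is at most the vertex count 6. There is one zero in the spectrum, matching the 1 component.

[0, 0.3820, 0.6972, 2, 2.6180, 4.3028]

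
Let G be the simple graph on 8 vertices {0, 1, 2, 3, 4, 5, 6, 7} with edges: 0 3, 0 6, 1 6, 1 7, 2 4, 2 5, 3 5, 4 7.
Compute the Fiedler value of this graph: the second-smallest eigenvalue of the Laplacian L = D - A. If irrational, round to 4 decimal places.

0.5858

Reading degrees in the order [0, 1, 2, 3, 4, 5, 6, 7] gives [2, 2, 2, 2, 2, 2, 2, 2]; set D = diag(2, 2, 2, 2, 2, 2, 2, 2) and form L = D - A. The smallest Laplacian eigenvalue is always 0. The next one, lambda_2 = 0.5858, measures how hard the graph is to disconnect: larger values mean better connectivity. The largest eigenvalue, 4, is at most the vertex count 8.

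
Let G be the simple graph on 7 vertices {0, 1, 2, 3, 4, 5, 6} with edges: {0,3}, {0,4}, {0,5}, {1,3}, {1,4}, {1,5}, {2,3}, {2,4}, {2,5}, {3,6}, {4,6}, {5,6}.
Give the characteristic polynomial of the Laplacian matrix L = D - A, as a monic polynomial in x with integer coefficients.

x^7 - 24x^6 + 234x^5 - 1192x^4 + 3357x^3 - 4968x^2 + 3024x

Reading degrees in the order [0, 1, 2, 3, 4, 5, 6] gives [3, 3, 3, 4, 4, 4, 3]; set D = diag(3, 3, 3, 4, 4, 4, 3) and form L = D - A. L has integer entries, so p(x) = det(xI - L) has integer coefficients. Expanding the determinant yields x^7 - 24x^6 + 234x^5 - 1192x^4 + 3357x^3 - 4968x^2 + 3024x. The coefficient of x^6 equals -trace(L) = -24, matching the sum of degrees. There is one zero in the spectrum, matching the 1 component. By the matrix-tree theorem the graph has (1/7) * product of the nonzero eigenvalues = 432 spanning trees.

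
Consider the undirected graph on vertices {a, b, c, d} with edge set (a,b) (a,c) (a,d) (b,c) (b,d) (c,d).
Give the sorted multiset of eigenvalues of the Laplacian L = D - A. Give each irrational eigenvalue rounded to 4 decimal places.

[0, 4, 4, 4]

With the vertex order [a, b, c, d], the degrees are [3, 3, 3, 3], giving D = diag(3, 3, 3, 3) and L = D - A. L is symmetric positive semidefinite, so every eigenvalue is real and nonnegative. The single zero eigenvalue shows the graph is connected.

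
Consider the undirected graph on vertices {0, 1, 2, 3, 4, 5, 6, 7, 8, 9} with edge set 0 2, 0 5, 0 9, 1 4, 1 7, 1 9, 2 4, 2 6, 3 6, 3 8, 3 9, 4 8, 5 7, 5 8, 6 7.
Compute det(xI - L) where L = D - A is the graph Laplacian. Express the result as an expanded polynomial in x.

x^10 - 30x^9 + 390x^8 - 2880x^7 + 13305x^6 - 39882x^5 + 77640x^4 - 94800x^3 + 66000x^2 - 20000x

Reading degrees in the order [0, 1, 2, 3, 4, 5, 6, 7, 8, 9] gives [3, 3, 3, 3, 3, 3, 3, 3, 3, 3]; set D = diag(3, 3, 3, 3, 3, 3, 3, 3, 3, 3) and form L = D - A. Computing det(xI - L) by cofactor expansion (or equivalently via sum-over-permutations) gives x^10 - 30x^9 + 390x^8 - 2880x^7 + 13305x^6 - 39882x^5 + 77640x^4 - 94800x^3 + 66000x^2 - 20000x. The constant term is 0 because L is singular (the all-ones vector lies in its kernel). By the matrix-tree theorem the graph has (1/10) * product of the nonzero eigenvalues = 2000 spanning trees.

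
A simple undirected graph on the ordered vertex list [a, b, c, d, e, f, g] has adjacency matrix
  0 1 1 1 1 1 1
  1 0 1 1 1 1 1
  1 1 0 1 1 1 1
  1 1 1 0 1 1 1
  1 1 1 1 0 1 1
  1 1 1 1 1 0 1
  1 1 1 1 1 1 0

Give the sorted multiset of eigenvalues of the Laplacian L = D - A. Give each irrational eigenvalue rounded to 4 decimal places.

[0, 7, 7, 7, 7, 7, 7]

Reading degrees in the order [a, b, c, d, e, f, g] gives [6, 6, 6, 6, 6, 6, 6]; set D = diag(6, 6, 6, 6, 6, 6, 6) and form L = D - A. Since every row of L sums to 0, the all-ones vector is in the kernel and 0 is an eigenvalue. The single zero eigenvalue shows the graph is connected. There is one zero in the spectrum, matching the 1 component. The largest eigenvalue, 7, is at most the vertex count 7.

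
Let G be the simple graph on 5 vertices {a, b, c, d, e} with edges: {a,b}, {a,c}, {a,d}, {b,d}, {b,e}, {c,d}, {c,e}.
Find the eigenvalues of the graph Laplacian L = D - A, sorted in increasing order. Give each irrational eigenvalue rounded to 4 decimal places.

[0, 2, 3, 4, 5]

Reading degrees in the order [a, b, c, d, e] gives [3, 3, 3, 3, 2]; set D = diag(3, 3, 3, 3, 2) and form L = D - A. L is symmetric positive semidefinite, so every eigenvalue is real and nonnegative. The single zero eigenvalue shows the graph is connected. The eigenvalues sum to 14, which equals trace(L) = 2|E|.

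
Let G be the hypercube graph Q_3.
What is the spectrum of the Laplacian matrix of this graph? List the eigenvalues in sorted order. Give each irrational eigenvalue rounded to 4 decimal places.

[0, 2, 2, 2, 4, 4, 4, 6]

The graph has 8 vertices and degree multiset [3, 3, 3, 3, 3, 3, 3, 3]; D is the diagonal matrix of degrees and L = D - A. Diagonalising L (or applying a numerical eigensolver to the 8x8 matrix) gives the spectrum above. By the matrix-tree theorem the graph has (1/8) * product of the nonzero eigenvalues = 384 spanning trees. The eigenvalues sum to 24, which equals trace(L) = 2|E|.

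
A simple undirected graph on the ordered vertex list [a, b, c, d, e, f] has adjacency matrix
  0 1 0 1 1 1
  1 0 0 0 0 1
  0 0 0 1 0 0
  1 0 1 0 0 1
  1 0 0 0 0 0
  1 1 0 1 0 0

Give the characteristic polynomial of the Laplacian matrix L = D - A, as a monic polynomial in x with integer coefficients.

x^6 - 14x^5 + 71x^4 - 158x^3 + 149x^2 - 48x

Reading degrees in the order [a, b, c, d, e, f] gives [4, 2, 1, 3, 1, 3]; set D = diag(4, 2, 1, 3, 1, 3) and form L = D - A. Computing det(xI - L) by cofactor expansion (or equivalently via sum-over-permutations) gives x^6 - 14x^5 + 71x^4 - 158x^3 + 149x^2 - 48x. The coefficient of x^5 equals -trace(L) = -14, matching the sum of degrees. The largest eigenvalue, 5.1149, is at most the vertex count 6.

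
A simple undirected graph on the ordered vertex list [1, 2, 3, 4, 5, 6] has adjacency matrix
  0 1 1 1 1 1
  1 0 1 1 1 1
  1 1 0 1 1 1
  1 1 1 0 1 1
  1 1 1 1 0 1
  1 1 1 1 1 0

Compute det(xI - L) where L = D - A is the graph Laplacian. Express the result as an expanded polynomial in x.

x^6 - 30x^5 + 360x^4 - 2160x^3 + 6480x^2 - 7776x

With the vertex order [1, 2, 3, 4, 5, 6], the degrees are [5, 5, 5, 5, 5, 5], giving D = diag(5, 5, 5, 5, 5, 5) and L = D - A. L has integer entries, so p(x) = det(xI - L) has integer coefficients. Expanding the determinant yields x^6 - 30x^5 + 360x^4 - 2160x^3 + 6480x^2 - 7776x. Since p(0) = det(-L) = 0, x divides p(x). There is one zero in the spectrum, matching the 1 component. The largest eigenvalue, 6, is at most the vertex count 6.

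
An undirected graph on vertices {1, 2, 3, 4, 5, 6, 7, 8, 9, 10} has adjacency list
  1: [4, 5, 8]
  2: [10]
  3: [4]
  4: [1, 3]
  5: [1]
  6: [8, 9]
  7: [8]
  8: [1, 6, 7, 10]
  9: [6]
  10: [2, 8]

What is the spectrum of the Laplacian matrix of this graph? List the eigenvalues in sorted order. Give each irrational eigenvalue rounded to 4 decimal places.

With the vertex order [1, 2, 3, 4, 5, 6, 7, 8, 9, 10], the degrees are [3, 1, 1, 2, 1, 2, 1, 4, 1, 2], giving D = diag(3, 1, 1, 2, 1, 2, 1, 4, 1, 2) and L = D - A. Diagonalising L (or applying a numerical eigensolver to the 10x10 matrix) gives the spectrum above. By the matrix-tree theorem the graph has (1/10) * product of the nonzero eigenvalues = 1 spanning tree. There is one zero in the spectrum, matching the 1 component.

[0, 0.2263, 0.3820, 0.6274, 0.7726, 2, 2.2925, 2.6180, 3.6837, 5.3975]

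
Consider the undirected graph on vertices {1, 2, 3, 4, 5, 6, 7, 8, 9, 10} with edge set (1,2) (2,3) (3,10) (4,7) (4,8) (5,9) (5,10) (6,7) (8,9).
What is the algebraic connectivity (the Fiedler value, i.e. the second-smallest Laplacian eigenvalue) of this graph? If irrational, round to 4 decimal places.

0.0979

Reading degrees in the order [1, 2, 3, 4, 5, 6, 7, 8, 9, 10] gives [1, 2, 2, 2, 2, 1, 2, 2, 2, 2]; set D = diag(1, 2, 2, 2, 2, 1, 2, 2, 2, 2) and form L = D - A. The smallest Laplacian eigenvalue is always 0. The next one, lambda_2 = 0.0979, measures how hard the graph is to disconnect: larger values mean better connectivity. There is one zero in the spectrum, matching the 1 component.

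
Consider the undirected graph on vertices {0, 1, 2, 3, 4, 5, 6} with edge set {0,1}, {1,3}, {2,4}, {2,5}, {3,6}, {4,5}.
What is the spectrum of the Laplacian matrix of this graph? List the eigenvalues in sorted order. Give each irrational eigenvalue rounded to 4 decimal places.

[0, 0, 0.5858, 2, 3, 3, 3.4142]

With the vertex order [0, 1, 2, 3, 4, 5, 6], the degrees are [1, 2, 2, 2, 2, 2, 1], giving D = diag(1, 2, 2, 2, 2, 2, 1) and L = D - A. Since every row of L sums to 0, the all-ones vector is in the kernel and 0 is an eigenvalue. The 2 zero eigenvalues correspond to the 2 connected components. The largest eigenvalue, 3.4142, is at most the vertex count 7. There are 2 zeros in the spectrum, matching the 2 components.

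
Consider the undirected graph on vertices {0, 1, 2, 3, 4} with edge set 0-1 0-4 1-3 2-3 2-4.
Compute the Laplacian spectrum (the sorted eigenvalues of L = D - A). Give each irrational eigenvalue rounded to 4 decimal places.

[0, 1.3820, 1.3820, 3.6180, 3.6180]

Each diagonal entry of L is the vertex degree and each off-diagonal entry is -1 where an edge is present, 0 otherwise; in the order [0, 1, 2, 3, 4] the diagonal is [2, 2, 2, 2, 2]. The multiplicity of 0 as a Laplacian eigenvalue equals the number of connected components. The single zero eigenvalue shows the graph is connected. By the matrix-tree theorem the graph has (1/5) * product of the nonzero eigenvalues = 5 spanning trees. The eigenvalues sum to 10, which equals trace(L) = 2|E|.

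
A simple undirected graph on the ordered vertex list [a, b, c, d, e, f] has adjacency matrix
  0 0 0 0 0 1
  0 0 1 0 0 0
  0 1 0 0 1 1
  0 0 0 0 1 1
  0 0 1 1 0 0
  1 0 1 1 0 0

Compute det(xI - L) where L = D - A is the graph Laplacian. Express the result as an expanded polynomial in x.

x^6 - 12x^5 + 52x^4 - 100x^3 + 83x^2 - 24x

Reading degrees in the order [a, b, c, d, e, f] gives [1, 1, 3, 2, 2, 3]; set D = diag(1, 1, 3, 2, 2, 3) and form L = D - A. L has integer entries, so p(x) = det(xI - L) has integer coefficients. Expanding the determinant yields x^6 - 12x^5 + 52x^4 - 100x^3 + 83x^2 - 24x. The coefficient of x^5 equals -trace(L) = -12, matching the sum of degrees. The eigenvalues sum to 12, which equals trace(L) = 2|E|.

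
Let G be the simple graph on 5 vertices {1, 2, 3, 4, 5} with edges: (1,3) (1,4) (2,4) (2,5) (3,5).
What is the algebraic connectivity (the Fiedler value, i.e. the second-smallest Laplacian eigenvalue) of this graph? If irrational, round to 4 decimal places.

Each diagonal entry of L is the vertex degree and each off-diagonal entry is -1 where an edge is present, 0 otherwise; in the order [1, 2, 3, 4, 5] the diagonal is [2, 2, 2, 2, 2]. Computing the eigenvalues of L and sorting gives [0, 1.3820, 1.3820, 3.6180, 3.6180]. The Fiedler value lambda_2 = 1.3820 is strictly positive, so the graph is connected. There is one zero in the spectrum, matching the 1 component.

1.3820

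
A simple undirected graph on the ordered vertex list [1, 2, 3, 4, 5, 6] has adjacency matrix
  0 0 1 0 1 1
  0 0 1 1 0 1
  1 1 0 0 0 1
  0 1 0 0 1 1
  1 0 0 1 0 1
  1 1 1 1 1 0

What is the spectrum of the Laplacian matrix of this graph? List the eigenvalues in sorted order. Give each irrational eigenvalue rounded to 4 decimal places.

[0, 2.3820, 2.3820, 4.6180, 4.6180, 6]

With the vertex order [1, 2, 3, 4, 5, 6], the degrees are [3, 3, 3, 3, 3, 5], giving D = diag(3, 3, 3, 3, 3, 5) and L = D - A. The multiplicity of 0 as a Laplacian eigenvalue equals the number of connected components. The single zero eigenvalue shows the graph is connected. The largest eigenvalue, 6, is at most the vertex count 6. There is one zero in the spectrum, matching the 1 component.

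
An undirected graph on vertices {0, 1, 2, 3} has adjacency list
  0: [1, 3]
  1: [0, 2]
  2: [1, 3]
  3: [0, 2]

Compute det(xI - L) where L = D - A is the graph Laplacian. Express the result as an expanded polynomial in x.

With the vertex order [0, 1, 2, 3], the degrees are [2, 2, 2, 2], giving D = diag(2, 2, 2, 2) and L = D - A. The eigenvalues of L are [0, 2, 2, 4]; the characteristic polynomial is the product of (x - lambda_i), which multiplies out to x^4 - 8x^3 + 20x^2 - 16x. The coefficient of x^3 equals -trace(L) = -8, matching the sum of degrees. The largest eigenvalue, 4, is at most the vertex count 4.

x^4 - 8x^3 + 20x^2 - 16x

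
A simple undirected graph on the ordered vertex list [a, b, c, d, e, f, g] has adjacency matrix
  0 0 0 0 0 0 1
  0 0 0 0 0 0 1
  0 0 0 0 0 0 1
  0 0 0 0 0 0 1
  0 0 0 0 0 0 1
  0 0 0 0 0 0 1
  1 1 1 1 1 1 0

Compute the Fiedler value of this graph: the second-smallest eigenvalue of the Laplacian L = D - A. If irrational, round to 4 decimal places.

1

With the vertex order [a, b, c, d, e, f, g], the degrees are [1, 1, 1, 1, 1, 1, 6], giving D = diag(1, 1, 1, 1, 1, 1, 6) and L = D - A. The sorted Laplacian eigenvalues are [0, 1, 1, 1, 1, 1, 7]; the algebraic connectivity is the second entry, 1. The largest eigenvalue, 7, is at most the vertex count 7.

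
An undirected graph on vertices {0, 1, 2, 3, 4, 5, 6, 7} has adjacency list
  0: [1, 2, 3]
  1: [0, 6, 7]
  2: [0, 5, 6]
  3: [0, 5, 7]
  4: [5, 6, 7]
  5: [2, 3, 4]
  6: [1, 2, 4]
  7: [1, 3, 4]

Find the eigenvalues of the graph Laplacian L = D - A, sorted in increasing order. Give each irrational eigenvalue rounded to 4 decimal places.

[0, 2, 2, 2, 4, 4, 4, 6]

Reading degrees in the order [0, 1, 2, 3, 4, 5, 6, 7] gives [3, 3, 3, 3, 3, 3, 3, 3]; set D = diag(3, 3, 3, 3, 3, 3, 3, 3) and form L = D - A. Diagonalising L (or applying a numerical eigensolver to the 8x8 matrix) gives the spectrum above. The single zero eigenvalue shows the graph is connected. By the matrix-tree theorem the graph has (1/8) * product of the nonzero eigenvalues = 384 spanning trees. The largest eigenvalue, 6, is at most the vertex count 8.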